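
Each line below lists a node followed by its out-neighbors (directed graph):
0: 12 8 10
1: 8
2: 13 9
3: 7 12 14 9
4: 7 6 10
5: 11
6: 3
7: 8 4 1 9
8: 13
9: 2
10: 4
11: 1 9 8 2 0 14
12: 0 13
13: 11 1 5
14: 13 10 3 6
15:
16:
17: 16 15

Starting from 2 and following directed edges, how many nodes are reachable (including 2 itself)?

BFS from 2 visits: 2, 13, 9, 11, 1, 5, 8, 0, 14, 12, 10, 3, 6, 4, 7
Reachable nodes: 15 of 18 total.

15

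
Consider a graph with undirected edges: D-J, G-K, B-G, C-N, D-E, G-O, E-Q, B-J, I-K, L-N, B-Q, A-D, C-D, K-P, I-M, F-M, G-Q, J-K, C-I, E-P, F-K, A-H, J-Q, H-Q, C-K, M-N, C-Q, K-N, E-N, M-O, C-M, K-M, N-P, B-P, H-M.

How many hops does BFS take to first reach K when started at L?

2

Level 0: L
Level 1: N
Level 2: C, E, K, M, P
Level 3: B, D, F, G, H, I, J, O, Q
Level 4: A
K first appears at level 2.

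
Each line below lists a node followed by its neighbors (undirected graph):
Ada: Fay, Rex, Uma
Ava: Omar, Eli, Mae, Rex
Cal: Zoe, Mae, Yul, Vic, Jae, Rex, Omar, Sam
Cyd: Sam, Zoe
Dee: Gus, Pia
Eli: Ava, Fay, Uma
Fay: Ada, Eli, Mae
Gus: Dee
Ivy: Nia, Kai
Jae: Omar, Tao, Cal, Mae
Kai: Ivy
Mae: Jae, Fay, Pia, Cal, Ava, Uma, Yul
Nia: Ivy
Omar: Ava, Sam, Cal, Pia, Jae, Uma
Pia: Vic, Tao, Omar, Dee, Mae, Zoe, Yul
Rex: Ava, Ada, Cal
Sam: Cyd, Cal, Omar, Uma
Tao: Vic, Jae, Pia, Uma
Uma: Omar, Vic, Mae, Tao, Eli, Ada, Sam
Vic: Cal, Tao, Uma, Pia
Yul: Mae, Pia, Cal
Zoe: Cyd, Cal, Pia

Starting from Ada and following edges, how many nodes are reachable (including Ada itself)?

19

BFS from Ada visits: Ada, Fay, Rex, Uma, Eli, Mae, Ava, Cal, Omar, Vic, Tao, Sam, Jae, Pia, Yul, Zoe, Cyd, Dee, Gus
Reachable nodes: 19 of 22 total.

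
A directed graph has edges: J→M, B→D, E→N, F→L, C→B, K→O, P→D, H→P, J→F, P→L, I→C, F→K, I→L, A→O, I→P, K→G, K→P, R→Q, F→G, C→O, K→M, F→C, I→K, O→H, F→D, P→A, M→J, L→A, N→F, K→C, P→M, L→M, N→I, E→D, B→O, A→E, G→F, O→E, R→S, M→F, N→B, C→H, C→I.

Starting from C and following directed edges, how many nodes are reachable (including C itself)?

BFS from C visits: C, O, I, H, B, E, P, L, K, D, N, M, A, G, F, J
Reachable nodes: 16 of 19 total.

16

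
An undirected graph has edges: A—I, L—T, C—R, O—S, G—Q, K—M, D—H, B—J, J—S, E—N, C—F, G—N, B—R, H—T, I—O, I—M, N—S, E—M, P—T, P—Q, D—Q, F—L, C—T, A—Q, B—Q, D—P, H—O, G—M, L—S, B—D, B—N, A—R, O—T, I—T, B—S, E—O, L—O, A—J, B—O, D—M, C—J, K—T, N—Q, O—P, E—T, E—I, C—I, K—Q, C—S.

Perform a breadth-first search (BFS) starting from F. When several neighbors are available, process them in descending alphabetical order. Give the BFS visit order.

Visit F; enqueue L, C → queue [L, C]
Visit L; enqueue T, S, O → queue [C, T, S, O]
Visit C; enqueue R, J, I → queue [T, S, O, R, J, I]
Visit T; enqueue P, K, H, E → queue [S, O, R, J, I, P, K, H, E]
Visit S; enqueue N, B → queue [O, R, J, I, P, K, H, E, N, B]
Visit O → queue [R, J, I, P, K, H, E, N, B]
Visit R; enqueue A → queue [J, I, P, K, H, E, N, B, A]
Visit J → queue [I, P, K, H, E, N, B, A]
Visit I; enqueue M → queue [P, K, H, E, N, B, A, M]
Visit P; enqueue Q, D → queue [K, H, E, N, B, A, M, Q, D]
Visit K → queue [H, E, N, B, A, M, Q, D]
Visit H → queue [E, N, B, A, M, Q, D]
Visit E → queue [N, B, A, M, Q, D]
Visit N; enqueue G → queue [B, A, M, Q, D, G]
Visit B → queue [A, M, Q, D, G]
Visit A → queue [M, Q, D, G]
Visit M → queue [Q, D, G]
Visit Q → queue [D, G]
Visit D → queue [G]
Visit G → queue []

F -> L -> C -> T -> S -> O -> R -> J -> I -> P -> K -> H -> E -> N -> B -> A -> M -> Q -> D -> G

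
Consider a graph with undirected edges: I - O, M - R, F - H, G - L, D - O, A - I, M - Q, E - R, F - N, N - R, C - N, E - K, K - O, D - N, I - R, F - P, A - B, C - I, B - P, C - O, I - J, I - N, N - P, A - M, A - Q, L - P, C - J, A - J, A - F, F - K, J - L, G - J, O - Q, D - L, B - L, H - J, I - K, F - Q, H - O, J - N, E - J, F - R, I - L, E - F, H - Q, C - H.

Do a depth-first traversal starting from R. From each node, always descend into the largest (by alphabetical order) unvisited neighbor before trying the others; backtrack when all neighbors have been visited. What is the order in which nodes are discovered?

R → N → P → L → J → I → O → Q → M → A → F → K → E → H → C → B → D → G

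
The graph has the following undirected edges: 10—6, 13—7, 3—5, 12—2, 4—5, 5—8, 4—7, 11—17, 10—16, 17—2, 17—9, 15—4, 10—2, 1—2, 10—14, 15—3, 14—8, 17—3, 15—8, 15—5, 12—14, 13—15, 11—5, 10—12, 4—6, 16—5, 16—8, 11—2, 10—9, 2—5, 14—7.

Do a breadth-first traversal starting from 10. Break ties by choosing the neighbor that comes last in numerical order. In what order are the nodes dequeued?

Visit 10; enqueue 16, 14, 12, 9, 6, 2 → queue [16, 14, 12, 9, 6, 2]
Visit 16; enqueue 8, 5 → queue [14, 12, 9, 6, 2, 8, 5]
Visit 14; enqueue 7 → queue [12, 9, 6, 2, 8, 5, 7]
Visit 12 → queue [9, 6, 2, 8, 5, 7]
Visit 9; enqueue 17 → queue [6, 2, 8, 5, 7, 17]
Visit 6; enqueue 4 → queue [2, 8, 5, 7, 17, 4]
Visit 2; enqueue 11, 1 → queue [8, 5, 7, 17, 4, 11, 1]
Visit 8; enqueue 15 → queue [5, 7, 17, 4, 11, 1, 15]
Visit 5; enqueue 3 → queue [7, 17, 4, 11, 1, 15, 3]
Visit 7; enqueue 13 → queue [17, 4, 11, 1, 15, 3, 13]
Visit 17 → queue [4, 11, 1, 15, 3, 13]
Visit 4 → queue [11, 1, 15, 3, 13]
Visit 11 → queue [1, 15, 3, 13]
Visit 1 → queue [15, 3, 13]
Visit 15 → queue [3, 13]
Visit 3 → queue [13]
Visit 13 → queue []

10 16 14 12 9 6 2 8 5 7 17 4 11 1 15 3 13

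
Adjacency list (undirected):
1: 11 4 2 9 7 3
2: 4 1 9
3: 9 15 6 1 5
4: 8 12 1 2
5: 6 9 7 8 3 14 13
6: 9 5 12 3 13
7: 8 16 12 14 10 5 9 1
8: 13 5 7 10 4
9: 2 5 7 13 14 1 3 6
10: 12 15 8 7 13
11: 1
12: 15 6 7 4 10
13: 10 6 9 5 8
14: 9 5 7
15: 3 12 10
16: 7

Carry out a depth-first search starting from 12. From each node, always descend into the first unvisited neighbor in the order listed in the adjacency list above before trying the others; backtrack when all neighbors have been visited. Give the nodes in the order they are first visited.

12, 15, 3, 9, 2, 4, 8, 13, 10, 7, 16, 14, 5, 6, 1, 11

Visit 12
12 → 15
15 → 3
3 → 9
9 → 2
2 → 4
4 → 8
8 → 13
13 → 10
10 → 7
7 → 16
7 → 14
14 → 5
5 → 6
7 → 1
1 → 11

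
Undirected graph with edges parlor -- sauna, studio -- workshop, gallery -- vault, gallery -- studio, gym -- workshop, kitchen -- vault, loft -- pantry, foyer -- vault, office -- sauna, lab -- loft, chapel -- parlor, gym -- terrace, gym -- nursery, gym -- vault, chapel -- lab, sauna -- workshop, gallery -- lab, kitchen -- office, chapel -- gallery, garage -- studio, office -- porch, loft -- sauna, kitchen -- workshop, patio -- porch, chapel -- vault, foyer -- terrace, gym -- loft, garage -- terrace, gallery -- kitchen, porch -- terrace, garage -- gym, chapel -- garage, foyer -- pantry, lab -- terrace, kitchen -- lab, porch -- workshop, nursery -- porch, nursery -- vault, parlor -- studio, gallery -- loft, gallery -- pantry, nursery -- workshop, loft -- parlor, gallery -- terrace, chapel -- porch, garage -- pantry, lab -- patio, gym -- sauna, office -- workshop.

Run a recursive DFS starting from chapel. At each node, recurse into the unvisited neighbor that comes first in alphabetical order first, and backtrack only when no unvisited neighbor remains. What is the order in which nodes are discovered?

Visit chapel
chapel → gallery
gallery → kitchen
kitchen → lab
lab → loft
loft → gym
gym → garage
garage → pantry
pantry → foyer
foyer → terrace
terrace → porch
porch → nursery
nursery → vault
nursery → workshop
workshop → office
office → sauna
sauna → parlor
parlor → studio
porch → patio

chapel -> gallery -> kitchen -> lab -> loft -> gym -> garage -> pantry -> foyer -> terrace -> porch -> nursery -> vault -> workshop -> office -> sauna -> parlor -> studio -> patio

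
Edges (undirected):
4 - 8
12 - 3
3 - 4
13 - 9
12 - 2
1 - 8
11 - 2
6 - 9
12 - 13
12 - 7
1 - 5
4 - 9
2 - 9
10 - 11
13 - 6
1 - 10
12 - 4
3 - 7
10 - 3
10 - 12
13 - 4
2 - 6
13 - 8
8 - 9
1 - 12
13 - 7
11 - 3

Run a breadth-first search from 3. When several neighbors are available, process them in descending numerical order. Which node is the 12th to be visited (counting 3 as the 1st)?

6

Visit 3; enqueue 12, 11, 10, 7, 4 → queue [12, 11, 10, 7, 4]
Visit 12; enqueue 13, 2, 1 → queue [11, 10, 7, 4, 13, 2, 1]
Visit 11 → queue [10, 7, 4, 13, 2, 1]
Visit 10 → queue [7, 4, 13, 2, 1]
Visit 7 → queue [4, 13, 2, 1]
Visit 4; enqueue 9, 8 → queue [13, 2, 1, 9, 8]
Visit 13; enqueue 6 → queue [2, 1, 9, 8, 6]
Visit 2 → queue [1, 9, 8, 6]
Visit 1; enqueue 5 → queue [9, 8, 6, 5]
Visit 9 → queue [8, 6, 5]
Visit 8 → queue [6, 5]
Visit 6 → queue [5]
Visit 5 → queue []

Visit order: 3, 12, 11, 10, 7, 4, 13, 2, 1, 9, 8, 6, 5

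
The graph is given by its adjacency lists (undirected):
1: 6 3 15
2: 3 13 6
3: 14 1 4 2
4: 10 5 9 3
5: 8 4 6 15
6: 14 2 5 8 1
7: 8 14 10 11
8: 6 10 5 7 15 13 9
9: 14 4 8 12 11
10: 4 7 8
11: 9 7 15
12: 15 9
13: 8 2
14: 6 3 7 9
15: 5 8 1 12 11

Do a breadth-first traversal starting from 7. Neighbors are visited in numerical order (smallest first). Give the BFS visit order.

7 → 8 → 10 → 11 → 14 → 5 → 6 → 9 → 13 → 15 → 4 → 3 → 1 → 2 → 12

Visit 7; enqueue 8, 10, 11, 14 → queue [8, 10, 11, 14]
Visit 8; enqueue 5, 6, 9, 13, 15 → queue [10, 11, 14, 5, 6, 9, 13, 15]
Visit 10; enqueue 4 → queue [11, 14, 5, 6, 9, 13, 15, 4]
Visit 11 → queue [14, 5, 6, 9, 13, 15, 4]
Visit 14; enqueue 3 → queue [5, 6, 9, 13, 15, 4, 3]
Visit 5 → queue [6, 9, 13, 15, 4, 3]
Visit 6; enqueue 1, 2 → queue [9, 13, 15, 4, 3, 1, 2]
Visit 9; enqueue 12 → queue [13, 15, 4, 3, 1, 2, 12]
Visit 13 → queue [15, 4, 3, 1, 2, 12]
Visit 15 → queue [4, 3, 1, 2, 12]
Visit 4 → queue [3, 1, 2, 12]
Visit 3 → queue [1, 2, 12]
Visit 1 → queue [2, 12]
Visit 2 → queue [12]
Visit 12 → queue []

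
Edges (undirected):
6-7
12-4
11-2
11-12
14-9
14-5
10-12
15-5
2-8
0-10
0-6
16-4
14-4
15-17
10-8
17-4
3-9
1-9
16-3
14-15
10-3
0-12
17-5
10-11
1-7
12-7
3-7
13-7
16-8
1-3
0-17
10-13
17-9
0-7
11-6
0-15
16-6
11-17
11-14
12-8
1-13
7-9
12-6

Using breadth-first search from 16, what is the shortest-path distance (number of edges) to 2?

2

Level 0: 16
Level 1: 3, 4, 6, 8
Level 2: 0, 1, 2, 7, 9, 10, 11, 12, 14, 17
Level 3: 5, 13, 15
2 first appears at level 2.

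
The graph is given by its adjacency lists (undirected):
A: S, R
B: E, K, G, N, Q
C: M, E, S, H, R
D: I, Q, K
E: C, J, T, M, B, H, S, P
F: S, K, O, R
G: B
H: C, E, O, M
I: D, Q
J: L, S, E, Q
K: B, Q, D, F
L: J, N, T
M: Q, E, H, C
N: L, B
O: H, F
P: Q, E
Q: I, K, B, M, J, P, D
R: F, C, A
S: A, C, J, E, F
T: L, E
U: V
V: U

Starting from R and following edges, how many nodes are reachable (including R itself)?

20

BFS from R visits: R, A, C, F, S, E, H, M, K, O, J, B, P, T, Q, D, L, G, N, I
Reachable nodes: 20 of 22 total.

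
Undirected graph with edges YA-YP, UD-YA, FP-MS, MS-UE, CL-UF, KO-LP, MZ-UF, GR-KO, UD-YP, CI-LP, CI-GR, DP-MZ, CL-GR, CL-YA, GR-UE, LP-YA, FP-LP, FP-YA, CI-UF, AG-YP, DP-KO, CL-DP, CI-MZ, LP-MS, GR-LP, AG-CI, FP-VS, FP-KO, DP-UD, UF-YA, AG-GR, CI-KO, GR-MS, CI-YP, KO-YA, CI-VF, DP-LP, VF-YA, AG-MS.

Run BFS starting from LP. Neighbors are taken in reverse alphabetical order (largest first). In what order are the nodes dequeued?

Visit LP; enqueue YA, MS, KO, GR, FP, DP, CI → queue [YA, MS, KO, GR, FP, DP, CI]
Visit YA; enqueue YP, VF, UF, UD, CL → queue [MS, KO, GR, FP, DP, CI, YP, VF, UF, UD, CL]
Visit MS; enqueue UE, AG → queue [KO, GR, FP, DP, CI, YP, VF, UF, UD, CL, UE, AG]
Visit KO → queue [GR, FP, DP, CI, YP, VF, UF, UD, CL, UE, AG]
Visit GR → queue [FP, DP, CI, YP, VF, UF, UD, CL, UE, AG]
Visit FP; enqueue VS → queue [DP, CI, YP, VF, UF, UD, CL, UE, AG, VS]
Visit DP; enqueue MZ → queue [CI, YP, VF, UF, UD, CL, UE, AG, VS, MZ]
Visit CI → queue [YP, VF, UF, UD, CL, UE, AG, VS, MZ]
Visit YP → queue [VF, UF, UD, CL, UE, AG, VS, MZ]
Visit VF → queue [UF, UD, CL, UE, AG, VS, MZ]
Visit UF → queue [UD, CL, UE, AG, VS, MZ]
Visit UD → queue [CL, UE, AG, VS, MZ]
Visit CL → queue [UE, AG, VS, MZ]
Visit UE → queue [AG, VS, MZ]
Visit AG → queue [VS, MZ]
Visit VS → queue [MZ]
Visit MZ → queue []

LP → YA → MS → KO → GR → FP → DP → CI → YP → VF → UF → UD → CL → UE → AG → VS → MZ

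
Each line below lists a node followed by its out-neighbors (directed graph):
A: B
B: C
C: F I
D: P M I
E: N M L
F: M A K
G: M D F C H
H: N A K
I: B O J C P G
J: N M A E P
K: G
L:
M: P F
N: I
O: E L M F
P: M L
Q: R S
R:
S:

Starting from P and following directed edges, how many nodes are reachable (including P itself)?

16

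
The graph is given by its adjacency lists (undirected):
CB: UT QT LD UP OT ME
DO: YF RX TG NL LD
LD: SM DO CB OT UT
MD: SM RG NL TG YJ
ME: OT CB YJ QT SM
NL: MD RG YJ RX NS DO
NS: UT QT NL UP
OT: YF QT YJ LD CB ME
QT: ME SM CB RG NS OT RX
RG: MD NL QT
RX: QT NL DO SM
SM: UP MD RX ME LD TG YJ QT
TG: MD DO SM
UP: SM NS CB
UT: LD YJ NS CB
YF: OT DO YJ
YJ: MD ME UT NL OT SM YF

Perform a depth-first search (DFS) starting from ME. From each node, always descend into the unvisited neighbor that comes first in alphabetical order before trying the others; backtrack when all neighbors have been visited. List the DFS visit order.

Visit ME
ME → CB
CB → LD
LD → DO
DO → NL
NL → MD
MD → RG
RG → QT
QT → NS
NS → UP
UP → SM
SM → RX
SM → TG
SM → YJ
YJ → OT
OT → YF
YJ → UT

ME CB LD DO NL MD RG QT NS UP SM RX TG YJ OT YF UT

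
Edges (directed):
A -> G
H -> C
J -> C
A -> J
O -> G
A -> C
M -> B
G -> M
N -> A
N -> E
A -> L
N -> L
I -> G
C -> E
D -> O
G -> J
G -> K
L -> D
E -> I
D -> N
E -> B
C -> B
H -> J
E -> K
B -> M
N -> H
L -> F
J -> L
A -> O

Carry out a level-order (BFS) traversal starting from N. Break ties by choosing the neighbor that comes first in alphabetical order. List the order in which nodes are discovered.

N, A, E, H, L, C, G, J, O, B, I, K, D, F, M

Visit N; enqueue A, E, H, L → queue [A, E, H, L]
Visit A; enqueue C, G, J, O → queue [E, H, L, C, G, J, O]
Visit E; enqueue B, I, K → queue [H, L, C, G, J, O, B, I, K]
Visit H → queue [L, C, G, J, O, B, I, K]
Visit L; enqueue D, F → queue [C, G, J, O, B, I, K, D, F]
Visit C → queue [G, J, O, B, I, K, D, F]
Visit G; enqueue M → queue [J, O, B, I, K, D, F, M]
Visit J → queue [O, B, I, K, D, F, M]
Visit O → queue [B, I, K, D, F, M]
Visit B → queue [I, K, D, F, M]
Visit I → queue [K, D, F, M]
Visit K → queue [D, F, M]
Visit D → queue [F, M]
Visit F → queue [M]
Visit M → queue []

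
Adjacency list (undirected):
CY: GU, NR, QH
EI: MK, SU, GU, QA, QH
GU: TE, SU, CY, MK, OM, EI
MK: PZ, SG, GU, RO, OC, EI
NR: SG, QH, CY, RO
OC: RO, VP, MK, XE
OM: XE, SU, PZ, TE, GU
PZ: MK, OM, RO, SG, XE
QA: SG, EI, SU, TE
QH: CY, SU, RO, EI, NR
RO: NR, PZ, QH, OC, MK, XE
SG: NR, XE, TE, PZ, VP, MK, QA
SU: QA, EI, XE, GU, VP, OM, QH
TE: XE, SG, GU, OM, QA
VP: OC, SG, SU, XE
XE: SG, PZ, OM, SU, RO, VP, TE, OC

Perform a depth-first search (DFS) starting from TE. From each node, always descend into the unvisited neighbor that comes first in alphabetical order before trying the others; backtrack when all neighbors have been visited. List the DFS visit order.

Visit TE
TE → GU
GU → CY
CY → NR
NR → QH
QH → EI
EI → MK
MK → OC
OC → RO
RO → PZ
PZ → OM
OM → SU
SU → QA
QA → SG
SG → VP
VP → XE

TE -> GU -> CY -> NR -> QH -> EI -> MK -> OC -> RO -> PZ -> OM -> SU -> QA -> SG -> VP -> XE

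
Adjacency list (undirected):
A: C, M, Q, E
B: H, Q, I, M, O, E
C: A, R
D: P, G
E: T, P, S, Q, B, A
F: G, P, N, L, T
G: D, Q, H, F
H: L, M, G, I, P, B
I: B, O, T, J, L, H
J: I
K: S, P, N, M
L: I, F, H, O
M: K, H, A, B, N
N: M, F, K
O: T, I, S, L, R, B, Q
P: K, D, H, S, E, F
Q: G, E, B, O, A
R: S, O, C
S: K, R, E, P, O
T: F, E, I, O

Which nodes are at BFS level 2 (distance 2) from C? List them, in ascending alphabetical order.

Level 0: C
Level 1: A, R
Level 2: E, M, O, Q, S
Level 3: B, G, H, I, K, L, N, P, T
Level 4: D, F, J

E, M, O, Q, S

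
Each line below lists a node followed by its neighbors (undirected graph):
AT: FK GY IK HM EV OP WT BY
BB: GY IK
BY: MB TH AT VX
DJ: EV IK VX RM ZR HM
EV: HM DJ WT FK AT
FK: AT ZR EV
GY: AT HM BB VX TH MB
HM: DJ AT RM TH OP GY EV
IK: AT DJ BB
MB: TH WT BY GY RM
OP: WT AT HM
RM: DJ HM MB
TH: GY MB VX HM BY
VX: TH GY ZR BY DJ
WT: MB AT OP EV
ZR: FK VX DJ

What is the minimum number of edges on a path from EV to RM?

2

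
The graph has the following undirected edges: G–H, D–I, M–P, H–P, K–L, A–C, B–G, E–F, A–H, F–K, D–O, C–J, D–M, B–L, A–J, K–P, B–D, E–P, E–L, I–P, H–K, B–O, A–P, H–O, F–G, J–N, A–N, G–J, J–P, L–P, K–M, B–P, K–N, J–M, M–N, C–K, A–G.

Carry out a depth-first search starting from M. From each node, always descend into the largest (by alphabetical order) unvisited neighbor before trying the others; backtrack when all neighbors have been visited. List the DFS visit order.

Visit M
M → P
P → L
L → K
K → N
N → J
J → G
G → H
H → O
O → D
D → I
D → B
H → A
A → C
G → F
F → E

M, P, L, K, N, J, G, H, O, D, I, B, A, C, F, E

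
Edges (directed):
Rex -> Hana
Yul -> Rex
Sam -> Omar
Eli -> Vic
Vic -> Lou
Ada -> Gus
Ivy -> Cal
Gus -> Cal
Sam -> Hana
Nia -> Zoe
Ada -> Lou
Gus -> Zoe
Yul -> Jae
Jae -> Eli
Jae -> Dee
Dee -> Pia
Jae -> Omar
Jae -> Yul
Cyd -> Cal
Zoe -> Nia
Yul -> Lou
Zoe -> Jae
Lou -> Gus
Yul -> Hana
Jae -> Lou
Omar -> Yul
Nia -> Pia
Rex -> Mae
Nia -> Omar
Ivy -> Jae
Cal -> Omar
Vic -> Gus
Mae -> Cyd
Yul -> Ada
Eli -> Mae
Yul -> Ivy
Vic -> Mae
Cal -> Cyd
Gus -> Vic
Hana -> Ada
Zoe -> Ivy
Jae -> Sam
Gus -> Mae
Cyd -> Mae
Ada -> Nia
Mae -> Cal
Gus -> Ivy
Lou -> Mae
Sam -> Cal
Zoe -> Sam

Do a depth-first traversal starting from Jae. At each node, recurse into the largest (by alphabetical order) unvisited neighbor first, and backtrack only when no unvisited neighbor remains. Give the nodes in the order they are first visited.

Jae → Yul → Rex → Mae → Cyd → Cal → Omar → Hana → Ada → Nia → Zoe → Sam → Ivy → Pia → Lou → Gus → Vic → Eli → Dee

Visit Jae
Jae → Yul
Yul → Rex
Rex → Mae
Mae → Cyd
Cyd → Cal
Cal → Omar
Rex → Hana
Hana → Ada
Ada → Nia
Nia → Zoe
Zoe → Sam
Zoe → Ivy
Nia → Pia
Ada → Lou
Lou → Gus
Gus → Vic
Jae → Eli
Jae → Dee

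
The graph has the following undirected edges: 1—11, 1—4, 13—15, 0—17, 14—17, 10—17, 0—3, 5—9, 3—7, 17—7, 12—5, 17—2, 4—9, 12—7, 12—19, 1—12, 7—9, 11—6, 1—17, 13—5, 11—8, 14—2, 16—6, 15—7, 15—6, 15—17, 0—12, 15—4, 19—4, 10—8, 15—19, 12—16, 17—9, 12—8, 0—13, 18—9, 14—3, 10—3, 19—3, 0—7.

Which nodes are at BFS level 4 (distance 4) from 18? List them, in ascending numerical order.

Level 0: 18
Level 1: 9
Level 2: 4, 5, 7, 17
Level 3: 0, 1, 2, 3, 10, 12, 13, 14, 15, 19
Level 4: 6, 8, 11, 16

6, 8, 11, 16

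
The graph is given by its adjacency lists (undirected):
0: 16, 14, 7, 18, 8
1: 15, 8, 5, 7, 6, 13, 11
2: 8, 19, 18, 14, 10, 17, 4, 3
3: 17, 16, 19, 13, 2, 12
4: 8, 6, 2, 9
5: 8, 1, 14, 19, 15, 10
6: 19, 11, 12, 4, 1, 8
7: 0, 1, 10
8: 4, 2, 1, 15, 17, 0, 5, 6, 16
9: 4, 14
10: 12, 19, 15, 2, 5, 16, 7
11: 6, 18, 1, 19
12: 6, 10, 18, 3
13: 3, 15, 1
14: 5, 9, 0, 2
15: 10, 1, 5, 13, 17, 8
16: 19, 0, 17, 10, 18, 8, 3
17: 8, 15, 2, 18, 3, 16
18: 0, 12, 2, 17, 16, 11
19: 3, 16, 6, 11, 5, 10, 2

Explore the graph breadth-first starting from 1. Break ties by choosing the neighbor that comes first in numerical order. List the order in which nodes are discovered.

Visit 1; enqueue 5, 6, 7, 8, 11, 13, 15 → queue [5, 6, 7, 8, 11, 13, 15]
Visit 5; enqueue 10, 14, 19 → queue [6, 7, 8, 11, 13, 15, 10, 14, 19]
Visit 6; enqueue 4, 12 → queue [7, 8, 11, 13, 15, 10, 14, 19, 4, 12]
Visit 7; enqueue 0 → queue [8, 11, 13, 15, 10, 14, 19, 4, 12, 0]
Visit 8; enqueue 2, 16, 17 → queue [11, 13, 15, 10, 14, 19, 4, 12, 0, 2, 16, 17]
Visit 11; enqueue 18 → queue [13, 15, 10, 14, 19, 4, 12, 0, 2, 16, 17, 18]
Visit 13; enqueue 3 → queue [15, 10, 14, 19, 4, 12, 0, 2, 16, 17, 18, 3]
Visit 15 → queue [10, 14, 19, 4, 12, 0, 2, 16, 17, 18, 3]
Visit 10 → queue [14, 19, 4, 12, 0, 2, 16, 17, 18, 3]
Visit 14; enqueue 9 → queue [19, 4, 12, 0, 2, 16, 17, 18, 3, 9]
Visit 19 → queue [4, 12, 0, 2, 16, 17, 18, 3, 9]
Visit 4 → queue [12, 0, 2, 16, 17, 18, 3, 9]
Visit 12 → queue [0, 2, 16, 17, 18, 3, 9]
Visit 0 → queue [2, 16, 17, 18, 3, 9]
Visit 2 → queue [16, 17, 18, 3, 9]
Visit 16 → queue [17, 18, 3, 9]
Visit 17 → queue [18, 3, 9]
Visit 18 → queue [3, 9]
Visit 3 → queue [9]
Visit 9 → queue []

1 5 6 7 8 11 13 15 10 14 19 4 12 0 2 16 17 18 3 9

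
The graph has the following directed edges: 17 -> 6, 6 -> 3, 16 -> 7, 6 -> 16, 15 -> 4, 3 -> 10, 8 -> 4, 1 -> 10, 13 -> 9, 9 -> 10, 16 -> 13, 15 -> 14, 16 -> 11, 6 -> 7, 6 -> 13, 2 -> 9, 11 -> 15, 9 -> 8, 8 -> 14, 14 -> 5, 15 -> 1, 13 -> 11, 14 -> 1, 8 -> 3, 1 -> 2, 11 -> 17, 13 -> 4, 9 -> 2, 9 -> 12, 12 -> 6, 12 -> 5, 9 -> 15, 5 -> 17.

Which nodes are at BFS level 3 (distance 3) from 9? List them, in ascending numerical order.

Level 0: 9
Level 1: 2, 8, 10, 12, 15
Level 2: 1, 3, 4, 5, 6, 14
Level 3: 7, 13, 16, 17
Level 4: 11

7, 13, 16, 17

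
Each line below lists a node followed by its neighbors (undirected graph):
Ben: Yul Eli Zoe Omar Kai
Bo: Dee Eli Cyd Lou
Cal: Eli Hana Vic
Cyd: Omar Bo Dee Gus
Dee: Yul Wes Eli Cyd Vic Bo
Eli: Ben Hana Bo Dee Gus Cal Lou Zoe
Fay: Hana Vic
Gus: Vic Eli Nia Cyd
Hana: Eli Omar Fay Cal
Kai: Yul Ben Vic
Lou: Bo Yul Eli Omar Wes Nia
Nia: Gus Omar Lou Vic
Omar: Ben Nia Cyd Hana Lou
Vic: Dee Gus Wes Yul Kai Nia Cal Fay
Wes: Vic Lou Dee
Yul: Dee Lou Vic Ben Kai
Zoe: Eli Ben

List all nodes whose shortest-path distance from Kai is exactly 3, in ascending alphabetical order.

Level 0: Kai
Level 1: Ben, Vic, Yul
Level 2: Cal, Dee, Eli, Fay, Gus, Lou, Nia, Omar, Wes, Zoe
Level 3: Bo, Cyd, Hana

Bo, Cyd, Hana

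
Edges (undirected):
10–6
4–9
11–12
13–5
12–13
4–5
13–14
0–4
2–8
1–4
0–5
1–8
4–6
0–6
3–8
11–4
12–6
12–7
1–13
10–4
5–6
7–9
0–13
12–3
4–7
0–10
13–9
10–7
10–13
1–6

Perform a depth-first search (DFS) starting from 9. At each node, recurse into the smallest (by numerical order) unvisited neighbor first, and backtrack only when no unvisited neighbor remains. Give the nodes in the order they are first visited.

9 4 0 5 6 1 8 2 3 12 7 10 13 14 11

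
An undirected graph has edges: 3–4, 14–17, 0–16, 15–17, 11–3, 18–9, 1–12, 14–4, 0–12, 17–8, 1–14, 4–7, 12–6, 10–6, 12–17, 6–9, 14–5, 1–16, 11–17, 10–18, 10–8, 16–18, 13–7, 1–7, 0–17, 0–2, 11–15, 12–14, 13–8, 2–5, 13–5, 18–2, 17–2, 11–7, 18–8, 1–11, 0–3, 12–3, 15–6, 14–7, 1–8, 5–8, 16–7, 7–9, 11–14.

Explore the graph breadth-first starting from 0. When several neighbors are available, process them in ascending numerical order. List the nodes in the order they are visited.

Visit 0; enqueue 2, 3, 12, 16, 17 → queue [2, 3, 12, 16, 17]
Visit 2; enqueue 5, 18 → queue [3, 12, 16, 17, 5, 18]
Visit 3; enqueue 4, 11 → queue [12, 16, 17, 5, 18, 4, 11]
Visit 12; enqueue 1, 6, 14 → queue [16, 17, 5, 18, 4, 11, 1, 6, 14]
Visit 16; enqueue 7 → queue [17, 5, 18, 4, 11, 1, 6, 14, 7]
Visit 17; enqueue 8, 15 → queue [5, 18, 4, 11, 1, 6, 14, 7, 8, 15]
Visit 5; enqueue 13 → queue [18, 4, 11, 1, 6, 14, 7, 8, 15, 13]
Visit 18; enqueue 9, 10 → queue [4, 11, 1, 6, 14, 7, 8, 15, 13, 9, 10]
Visit 4 → queue [11, 1, 6, 14, 7, 8, 15, 13, 9, 10]
Visit 11 → queue [1, 6, 14, 7, 8, 15, 13, 9, 10]
Visit 1 → queue [6, 14, 7, 8, 15, 13, 9, 10]
Visit 6 → queue [14, 7, 8, 15, 13, 9, 10]
Visit 14 → queue [7, 8, 15, 13, 9, 10]
Visit 7 → queue [8, 15, 13, 9, 10]
Visit 8 → queue [15, 13, 9, 10]
Visit 15 → queue [13, 9, 10]
Visit 13 → queue [9, 10]
Visit 9 → queue [10]
Visit 10 → queue []

0 2 3 12 16 17 5 18 4 11 1 6 14 7 8 15 13 9 10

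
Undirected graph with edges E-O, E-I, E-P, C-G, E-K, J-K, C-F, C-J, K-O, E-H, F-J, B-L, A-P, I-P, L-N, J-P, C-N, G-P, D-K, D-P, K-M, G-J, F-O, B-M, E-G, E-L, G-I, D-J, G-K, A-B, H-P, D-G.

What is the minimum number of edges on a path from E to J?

2

Level 0: E
Level 1: G, H, I, K, L, O, P
Level 2: A, B, C, D, F, J, M, N
J first appears at level 2.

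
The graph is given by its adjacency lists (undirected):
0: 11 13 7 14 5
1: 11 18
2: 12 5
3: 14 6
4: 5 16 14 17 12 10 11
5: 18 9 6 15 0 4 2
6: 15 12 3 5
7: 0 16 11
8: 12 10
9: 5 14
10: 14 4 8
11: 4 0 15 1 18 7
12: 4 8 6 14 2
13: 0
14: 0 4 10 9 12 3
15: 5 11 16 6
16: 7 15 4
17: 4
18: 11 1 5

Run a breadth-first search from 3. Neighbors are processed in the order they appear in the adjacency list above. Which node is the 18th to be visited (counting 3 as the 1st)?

18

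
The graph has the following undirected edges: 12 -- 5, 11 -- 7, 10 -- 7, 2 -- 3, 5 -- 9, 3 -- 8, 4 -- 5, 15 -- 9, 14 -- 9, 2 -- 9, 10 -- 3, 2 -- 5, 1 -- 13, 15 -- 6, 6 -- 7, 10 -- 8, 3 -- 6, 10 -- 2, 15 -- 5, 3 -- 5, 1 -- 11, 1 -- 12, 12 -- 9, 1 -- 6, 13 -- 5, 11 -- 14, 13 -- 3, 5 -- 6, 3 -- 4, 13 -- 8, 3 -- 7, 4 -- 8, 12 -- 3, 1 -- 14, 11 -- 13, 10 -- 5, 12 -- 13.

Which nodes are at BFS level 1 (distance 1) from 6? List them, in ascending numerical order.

1, 3, 5, 7, 15

Level 0: 6
Level 1: 1, 3, 5, 7, 15
Level 2: 2, 4, 8, 9, 10, 11, 12, 13, 14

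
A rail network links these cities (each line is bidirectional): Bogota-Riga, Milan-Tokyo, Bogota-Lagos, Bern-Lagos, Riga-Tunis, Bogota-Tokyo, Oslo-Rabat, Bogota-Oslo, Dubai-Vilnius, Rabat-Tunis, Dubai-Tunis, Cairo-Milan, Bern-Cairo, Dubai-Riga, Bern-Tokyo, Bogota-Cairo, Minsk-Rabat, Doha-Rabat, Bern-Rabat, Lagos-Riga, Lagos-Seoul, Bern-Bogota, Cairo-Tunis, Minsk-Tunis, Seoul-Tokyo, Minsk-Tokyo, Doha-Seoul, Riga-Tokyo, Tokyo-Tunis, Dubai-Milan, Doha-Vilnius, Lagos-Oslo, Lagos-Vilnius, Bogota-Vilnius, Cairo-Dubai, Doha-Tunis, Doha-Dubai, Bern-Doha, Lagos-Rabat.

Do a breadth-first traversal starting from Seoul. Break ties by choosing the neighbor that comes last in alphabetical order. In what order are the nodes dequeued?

Visit Seoul; enqueue Tokyo, Lagos, Doha → queue [Tokyo, Lagos, Doha]
Visit Tokyo; enqueue Tunis, Riga, Minsk, Milan, Bogota, Bern → queue [Lagos, Doha, Tunis, Riga, Minsk, Milan, Bogota, Bern]
Visit Lagos; enqueue Vilnius, Rabat, Oslo → queue [Doha, Tunis, Riga, Minsk, Milan, Bogota, Bern, Vilnius, Rabat, Oslo]
Visit Doha; enqueue Dubai → queue [Tunis, Riga, Minsk, Milan, Bogota, Bern, Vilnius, Rabat, Oslo, Dubai]
Visit Tunis; enqueue Cairo → queue [Riga, Minsk, Milan, Bogota, Bern, Vilnius, Rabat, Oslo, Dubai, Cairo]
Visit Riga → queue [Minsk, Milan, Bogota, Bern, Vilnius, Rabat, Oslo, Dubai, Cairo]
Visit Minsk → queue [Milan, Bogota, Bern, Vilnius, Rabat, Oslo, Dubai, Cairo]
Visit Milan → queue [Bogota, Bern, Vilnius, Rabat, Oslo, Dubai, Cairo]
Visit Bogota → queue [Bern, Vilnius, Rabat, Oslo, Dubai, Cairo]
Visit Bern → queue [Vilnius, Rabat, Oslo, Dubai, Cairo]
Visit Vilnius → queue [Rabat, Oslo, Dubai, Cairo]
Visit Rabat → queue [Oslo, Dubai, Cairo]
Visit Oslo → queue [Dubai, Cairo]
Visit Dubai → queue [Cairo]
Visit Cairo → queue []

Seoul Tokyo Lagos Doha Tunis Riga Minsk Milan Bogota Bern Vilnius Rabat Oslo Dubai Cairo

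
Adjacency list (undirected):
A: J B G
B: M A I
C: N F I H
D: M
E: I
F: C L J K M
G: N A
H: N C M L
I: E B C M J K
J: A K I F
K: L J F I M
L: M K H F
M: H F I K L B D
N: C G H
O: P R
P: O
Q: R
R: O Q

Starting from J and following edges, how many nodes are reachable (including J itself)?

BFS from J visits: J, K, I, F, A, M, L, E, C, B, G, H, D, N
Reachable nodes: 14 of 18 total.

14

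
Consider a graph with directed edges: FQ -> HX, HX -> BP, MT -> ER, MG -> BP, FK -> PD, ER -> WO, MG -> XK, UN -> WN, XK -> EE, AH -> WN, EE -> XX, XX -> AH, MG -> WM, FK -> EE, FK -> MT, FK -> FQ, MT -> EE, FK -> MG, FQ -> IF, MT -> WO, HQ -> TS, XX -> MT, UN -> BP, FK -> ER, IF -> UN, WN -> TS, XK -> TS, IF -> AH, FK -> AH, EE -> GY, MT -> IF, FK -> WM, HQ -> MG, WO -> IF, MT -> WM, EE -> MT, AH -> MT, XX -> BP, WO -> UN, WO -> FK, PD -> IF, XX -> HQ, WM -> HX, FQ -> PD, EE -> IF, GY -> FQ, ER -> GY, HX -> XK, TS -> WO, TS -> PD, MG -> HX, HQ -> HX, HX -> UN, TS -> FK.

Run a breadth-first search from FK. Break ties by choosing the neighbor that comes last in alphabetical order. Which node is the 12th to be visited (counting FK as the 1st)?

WO

Visit FK; enqueue WM, PD, MT, MG, FQ, ER, EE, AH → queue [WM, PD, MT, MG, FQ, ER, EE, AH]
Visit WM; enqueue HX → queue [PD, MT, MG, FQ, ER, EE, AH, HX]
Visit PD; enqueue IF → queue [MT, MG, FQ, ER, EE, AH, HX, IF]
Visit MT; enqueue WO → queue [MG, FQ, ER, EE, AH, HX, IF, WO]
Visit MG; enqueue XK, BP → queue [FQ, ER, EE, AH, HX, IF, WO, XK, BP]
Visit FQ → queue [ER, EE, AH, HX, IF, WO, XK, BP]
Visit ER; enqueue GY → queue [EE, AH, HX, IF, WO, XK, BP, GY]
Visit EE; enqueue XX → queue [AH, HX, IF, WO, XK, BP, GY, XX]
Visit AH; enqueue WN → queue [HX, IF, WO, XK, BP, GY, XX, WN]
Visit HX; enqueue UN → queue [IF, WO, XK, BP, GY, XX, WN, UN]
Visit IF → queue [WO, XK, BP, GY, XX, WN, UN]
Visit WO → queue [XK, BP, GY, XX, WN, UN]
Visit XK; enqueue TS → queue [BP, GY, XX, WN, UN, TS]
Visit BP → queue [GY, XX, WN, UN, TS]
Visit GY → queue [XX, WN, UN, TS]
Visit XX; enqueue HQ → queue [WN, UN, TS, HQ]
Visit WN → queue [UN, TS, HQ]
Visit UN → queue [TS, HQ]
Visit TS → queue [HQ]
Visit HQ → queue []

Visit order: FK, WM, PD, MT, MG, FQ, ER, EE, AH, HX, IF, WO, XK, BP, GY, XX, WN, UN, TS, HQ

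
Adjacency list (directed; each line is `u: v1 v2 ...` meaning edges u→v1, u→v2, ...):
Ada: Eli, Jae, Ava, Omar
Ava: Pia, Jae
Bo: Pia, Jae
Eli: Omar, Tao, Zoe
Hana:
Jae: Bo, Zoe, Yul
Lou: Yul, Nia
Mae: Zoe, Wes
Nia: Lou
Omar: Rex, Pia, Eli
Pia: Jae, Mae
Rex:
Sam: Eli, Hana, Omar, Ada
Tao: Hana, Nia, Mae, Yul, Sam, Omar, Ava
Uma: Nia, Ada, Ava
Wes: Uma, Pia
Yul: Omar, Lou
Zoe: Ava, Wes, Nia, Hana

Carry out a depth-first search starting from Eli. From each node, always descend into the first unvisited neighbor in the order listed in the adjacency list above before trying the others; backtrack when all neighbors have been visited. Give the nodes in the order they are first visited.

Visit Eli
Eli → Omar
Omar → Rex
Omar → Pia
Pia → Jae
Jae → Bo
Jae → Zoe
Zoe → Ava
Zoe → Wes
Wes → Uma
Uma → Nia
Nia → Lou
Lou → Yul
Uma → Ada
Zoe → Hana
Pia → Mae
Eli → Tao
Tao → Sam

Eli, Omar, Rex, Pia, Jae, Bo, Zoe, Ava, Wes, Uma, Nia, Lou, Yul, Ada, Hana, Mae, Tao, Sam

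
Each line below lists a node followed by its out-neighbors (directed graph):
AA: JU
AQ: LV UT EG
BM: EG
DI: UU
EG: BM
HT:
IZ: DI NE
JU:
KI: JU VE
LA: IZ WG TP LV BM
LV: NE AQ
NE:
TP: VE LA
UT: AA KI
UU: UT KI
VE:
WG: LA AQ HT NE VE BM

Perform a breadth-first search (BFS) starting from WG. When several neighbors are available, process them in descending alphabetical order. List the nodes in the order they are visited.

WG → VE → NE → LA → HT → BM → AQ → TP → LV → IZ → EG → UT → DI → KI → AA → UU → JU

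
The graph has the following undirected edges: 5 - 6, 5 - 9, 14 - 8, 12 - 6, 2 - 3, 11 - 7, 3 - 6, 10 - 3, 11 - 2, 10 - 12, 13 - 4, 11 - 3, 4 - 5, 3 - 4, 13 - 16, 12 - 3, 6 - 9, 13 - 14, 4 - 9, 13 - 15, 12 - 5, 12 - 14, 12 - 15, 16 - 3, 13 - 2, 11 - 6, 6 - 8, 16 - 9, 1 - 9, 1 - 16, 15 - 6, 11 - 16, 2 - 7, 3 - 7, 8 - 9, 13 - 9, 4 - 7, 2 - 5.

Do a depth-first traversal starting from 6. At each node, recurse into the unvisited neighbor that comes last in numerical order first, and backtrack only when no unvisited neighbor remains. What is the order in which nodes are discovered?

6 -> 15 -> 13 -> 16 -> 11 -> 7 -> 4 -> 9 -> 8 -> 14 -> 12 -> 10 -> 3 -> 2 -> 5 -> 1

Visit 6
6 → 15
15 → 13
13 → 16
16 → 11
11 → 7
7 → 4
4 → 9
9 → 8
8 → 14
14 → 12
12 → 10
10 → 3
3 → 2
2 → 5
9 → 1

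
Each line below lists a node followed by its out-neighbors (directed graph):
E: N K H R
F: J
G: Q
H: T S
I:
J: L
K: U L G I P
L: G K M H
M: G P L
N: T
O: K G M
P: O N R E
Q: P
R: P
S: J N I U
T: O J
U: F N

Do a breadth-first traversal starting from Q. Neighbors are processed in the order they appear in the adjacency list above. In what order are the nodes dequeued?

Visit Q; enqueue P → queue [P]
Visit P; enqueue O, N, R, E → queue [O, N, R, E]
Visit O; enqueue K, G, M → queue [N, R, E, K, G, M]
Visit N; enqueue T → queue [R, E, K, G, M, T]
Visit R → queue [E, K, G, M, T]
Visit E; enqueue H → queue [K, G, M, T, H]
Visit K; enqueue U, L, I → queue [G, M, T, H, U, L, I]
Visit G → queue [M, T, H, U, L, I]
Visit M → queue [T, H, U, L, I]
Visit T; enqueue J → queue [H, U, L, I, J]
Visit H; enqueue S → queue [U, L, I, J, S]
Visit U; enqueue F → queue [L, I, J, S, F]
Visit L → queue [I, J, S, F]
Visit I → queue [J, S, F]
Visit J → queue [S, F]
Visit S → queue [F]
Visit F → queue []

Q, P, O, N, R, E, K, G, M, T, H, U, L, I, J, S, F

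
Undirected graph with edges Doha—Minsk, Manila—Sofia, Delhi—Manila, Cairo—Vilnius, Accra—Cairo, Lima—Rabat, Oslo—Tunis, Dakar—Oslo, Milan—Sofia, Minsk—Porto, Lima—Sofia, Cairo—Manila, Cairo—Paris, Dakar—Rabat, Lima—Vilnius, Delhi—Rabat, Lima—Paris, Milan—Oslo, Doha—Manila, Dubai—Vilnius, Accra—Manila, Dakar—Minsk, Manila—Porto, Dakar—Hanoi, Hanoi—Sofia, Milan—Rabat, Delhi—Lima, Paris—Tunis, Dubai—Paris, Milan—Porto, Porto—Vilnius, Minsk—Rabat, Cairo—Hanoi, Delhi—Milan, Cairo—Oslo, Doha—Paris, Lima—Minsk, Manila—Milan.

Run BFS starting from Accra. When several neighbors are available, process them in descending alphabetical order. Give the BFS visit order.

Accra → Manila → Cairo → Sofia → Porto → Milan → Doha → Delhi → Vilnius → Paris → Oslo → Hanoi → Lima → Minsk → Rabat → Dubai → Tunis → Dakar

Visit Accra; enqueue Manila, Cairo → queue [Manila, Cairo]
Visit Manila; enqueue Sofia, Porto, Milan, Doha, Delhi → queue [Cairo, Sofia, Porto, Milan, Doha, Delhi]
Visit Cairo; enqueue Vilnius, Paris, Oslo, Hanoi → queue [Sofia, Porto, Milan, Doha, Delhi, Vilnius, Paris, Oslo, Hanoi]
Visit Sofia; enqueue Lima → queue [Porto, Milan, Doha, Delhi, Vilnius, Paris, Oslo, Hanoi, Lima]
Visit Porto; enqueue Minsk → queue [Milan, Doha, Delhi, Vilnius, Paris, Oslo, Hanoi, Lima, Minsk]
Visit Milan; enqueue Rabat → queue [Doha, Delhi, Vilnius, Paris, Oslo, Hanoi, Lima, Minsk, Rabat]
Visit Doha → queue [Delhi, Vilnius, Paris, Oslo, Hanoi, Lima, Minsk, Rabat]
Visit Delhi → queue [Vilnius, Paris, Oslo, Hanoi, Lima, Minsk, Rabat]
Visit Vilnius; enqueue Dubai → queue [Paris, Oslo, Hanoi, Lima, Minsk, Rabat, Dubai]
Visit Paris; enqueue Tunis → queue [Oslo, Hanoi, Lima, Minsk, Rabat, Dubai, Tunis]
Visit Oslo; enqueue Dakar → queue [Hanoi, Lima, Minsk, Rabat, Dubai, Tunis, Dakar]
Visit Hanoi → queue [Lima, Minsk, Rabat, Dubai, Tunis, Dakar]
Visit Lima → queue [Minsk, Rabat, Dubai, Tunis, Dakar]
Visit Minsk → queue [Rabat, Dubai, Tunis, Dakar]
Visit Rabat → queue [Dubai, Tunis, Dakar]
Visit Dubai → queue [Tunis, Dakar]
Visit Tunis → queue [Dakar]
Visit Dakar → queue []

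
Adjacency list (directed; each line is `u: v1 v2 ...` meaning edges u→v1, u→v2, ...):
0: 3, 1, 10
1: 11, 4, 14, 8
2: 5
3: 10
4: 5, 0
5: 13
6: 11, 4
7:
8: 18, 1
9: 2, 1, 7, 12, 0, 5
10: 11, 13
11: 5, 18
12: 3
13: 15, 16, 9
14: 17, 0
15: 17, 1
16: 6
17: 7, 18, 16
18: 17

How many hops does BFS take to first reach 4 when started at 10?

Level 0: 10
Level 1: 11, 13
Level 2: 5, 9, 15, 16, 18
Level 3: 0, 1, 2, 6, 7, 12, 17
Level 4: 3, 4, 8, 14
4 first appears at level 4.

4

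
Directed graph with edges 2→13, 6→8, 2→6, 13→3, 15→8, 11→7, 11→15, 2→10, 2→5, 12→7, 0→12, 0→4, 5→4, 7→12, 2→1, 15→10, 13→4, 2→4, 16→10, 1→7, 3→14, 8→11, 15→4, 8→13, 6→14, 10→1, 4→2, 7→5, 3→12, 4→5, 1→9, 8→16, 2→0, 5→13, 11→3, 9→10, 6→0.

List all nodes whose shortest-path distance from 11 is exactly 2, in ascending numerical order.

4, 5, 8, 10, 12, 14

Level 0: 11
Level 1: 3, 7, 15
Level 2: 4, 5, 8, 10, 12, 14
Level 3: 1, 2, 13, 16
Level 4: 0, 6, 9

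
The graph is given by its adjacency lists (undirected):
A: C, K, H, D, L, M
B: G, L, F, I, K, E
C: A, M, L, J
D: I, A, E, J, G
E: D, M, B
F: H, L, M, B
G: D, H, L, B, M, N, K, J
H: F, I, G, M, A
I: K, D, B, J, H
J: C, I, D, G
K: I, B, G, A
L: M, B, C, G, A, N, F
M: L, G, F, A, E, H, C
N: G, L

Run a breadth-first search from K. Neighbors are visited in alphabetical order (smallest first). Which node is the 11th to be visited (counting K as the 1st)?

Visit K; enqueue A, B, G, I → queue [A, B, G, I]
Visit A; enqueue C, D, H, L, M → queue [B, G, I, C, D, H, L, M]
Visit B; enqueue E, F → queue [G, I, C, D, H, L, M, E, F]
Visit G; enqueue J, N → queue [I, C, D, H, L, M, E, F, J, N]
Visit I → queue [C, D, H, L, M, E, F, J, N]
Visit C → queue [D, H, L, M, E, F, J, N]
Visit D → queue [H, L, M, E, F, J, N]
Visit H → queue [L, M, E, F, J, N]
Visit L → queue [M, E, F, J, N]
Visit M → queue [E, F, J, N]
Visit E → queue [F, J, N]
Visit F → queue [J, N]
Visit J → queue [N]
Visit N → queue []

Visit order: K, A, B, G, I, C, D, H, L, M, E, F, J, N

E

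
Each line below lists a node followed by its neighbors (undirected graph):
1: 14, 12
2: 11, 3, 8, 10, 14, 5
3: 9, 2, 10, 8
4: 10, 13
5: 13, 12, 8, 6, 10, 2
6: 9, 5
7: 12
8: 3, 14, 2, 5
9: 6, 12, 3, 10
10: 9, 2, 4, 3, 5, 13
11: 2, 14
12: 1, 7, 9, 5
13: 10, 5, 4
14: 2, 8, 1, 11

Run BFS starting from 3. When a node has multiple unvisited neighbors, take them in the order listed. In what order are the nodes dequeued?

Visit 3; enqueue 9, 2, 10, 8 → queue [9, 2, 10, 8]
Visit 9; enqueue 6, 12 → queue [2, 10, 8, 6, 12]
Visit 2; enqueue 11, 14, 5 → queue [10, 8, 6, 12, 11, 14, 5]
Visit 10; enqueue 4, 13 → queue [8, 6, 12, 11, 14, 5, 4, 13]
Visit 8 → queue [6, 12, 11, 14, 5, 4, 13]
Visit 6 → queue [12, 11, 14, 5, 4, 13]
Visit 12; enqueue 1, 7 → queue [11, 14, 5, 4, 13, 1, 7]
Visit 11 → queue [14, 5, 4, 13, 1, 7]
Visit 14 → queue [5, 4, 13, 1, 7]
Visit 5 → queue [4, 13, 1, 7]
Visit 4 → queue [13, 1, 7]
Visit 13 → queue [1, 7]
Visit 1 → queue [7]
Visit 7 → queue []

3, 9, 2, 10, 8, 6, 12, 11, 14, 5, 4, 13, 1, 7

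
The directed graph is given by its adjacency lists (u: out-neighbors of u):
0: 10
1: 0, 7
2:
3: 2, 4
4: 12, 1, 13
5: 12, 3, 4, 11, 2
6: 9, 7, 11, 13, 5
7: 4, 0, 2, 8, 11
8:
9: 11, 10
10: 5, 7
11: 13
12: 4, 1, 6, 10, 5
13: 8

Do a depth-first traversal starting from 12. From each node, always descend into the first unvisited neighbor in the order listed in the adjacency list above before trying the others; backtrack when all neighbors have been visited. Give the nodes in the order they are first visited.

12 → 4 → 1 → 0 → 10 → 5 → 3 → 2 → 11 → 13 → 8 → 7 → 6 → 9

Visit 12
12 → 4
4 → 1
1 → 0
0 → 10
10 → 5
5 → 3
3 → 2
5 → 11
11 → 13
13 → 8
10 → 7
12 → 6
6 → 9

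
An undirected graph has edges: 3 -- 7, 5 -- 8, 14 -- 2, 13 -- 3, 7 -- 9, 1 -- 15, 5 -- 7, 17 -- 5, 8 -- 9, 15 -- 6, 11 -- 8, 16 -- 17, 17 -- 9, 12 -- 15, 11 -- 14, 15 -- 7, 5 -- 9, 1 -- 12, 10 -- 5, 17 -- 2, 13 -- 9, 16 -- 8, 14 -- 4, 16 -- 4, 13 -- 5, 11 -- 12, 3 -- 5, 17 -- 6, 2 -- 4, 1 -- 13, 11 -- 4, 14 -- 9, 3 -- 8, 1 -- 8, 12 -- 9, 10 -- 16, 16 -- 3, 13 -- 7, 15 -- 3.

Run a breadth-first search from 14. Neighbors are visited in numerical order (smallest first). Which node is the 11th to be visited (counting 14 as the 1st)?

12

Visit 14; enqueue 2, 4, 9, 11 → queue [2, 4, 9, 11]
Visit 2; enqueue 17 → queue [4, 9, 11, 17]
Visit 4; enqueue 16 → queue [9, 11, 17, 16]
Visit 9; enqueue 5, 7, 8, 12, 13 → queue [11, 17, 16, 5, 7, 8, 12, 13]
Visit 11 → queue [17, 16, 5, 7, 8, 12, 13]
Visit 17; enqueue 6 → queue [16, 5, 7, 8, 12, 13, 6]
Visit 16; enqueue 3, 10 → queue [5, 7, 8, 12, 13, 6, 3, 10]
Visit 5 → queue [7, 8, 12, 13, 6, 3, 10]
Visit 7; enqueue 15 → queue [8, 12, 13, 6, 3, 10, 15]
Visit 8; enqueue 1 → queue [12, 13, 6, 3, 10, 15, 1]
Visit 12 → queue [13, 6, 3, 10, 15, 1]
Visit 13 → queue [6, 3, 10, 15, 1]
Visit 6 → queue [3, 10, 15, 1]
Visit 3 → queue [10, 15, 1]
Visit 10 → queue [15, 1]
Visit 15 → queue [1]
Visit 1 → queue []

Visit order: 14, 2, 4, 9, 11, 17, 16, 5, 7, 8, 12, 13, 6, 3, 10, 15, 1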